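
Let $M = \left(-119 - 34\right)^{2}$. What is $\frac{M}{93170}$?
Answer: $\frac{23409}{93170} \approx 0.25125$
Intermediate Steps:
$M = 23409$ ($M = \left(-153\right)^{2} = 23409$)
$\frac{M}{93170} = \frac{23409}{93170}$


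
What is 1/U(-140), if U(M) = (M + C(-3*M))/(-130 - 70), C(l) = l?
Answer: -5/7 ≈ -0.71429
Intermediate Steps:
U(M) = M/100 (U(M) = (M - 3*M)/(-130 - 70) = -2*M/(-200) = -2*M*(-1/200) = M/100)
1/U(-140) = 1/((1/100)*(-140)) = 1/(-7/5) = -5/7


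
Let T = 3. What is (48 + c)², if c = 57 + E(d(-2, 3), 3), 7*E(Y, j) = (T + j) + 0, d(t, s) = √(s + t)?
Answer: 549081/49 ≈ 11206.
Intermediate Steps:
E(Y, j) = 3/7 + j/7 (E(Y, j) = ((3 + j) + 0)/7 = (3 + j)/7 = 3/7 + j/7)
c = 405/7 (c = 57 + (3/7 + (⅐)*3) = 57 + (3/7 + 3/7) = 57 + 6/7 = 405/7 ≈ 57.857)
(48 + c)² = (48 + 405/7)² = (741/7)² = 549081/49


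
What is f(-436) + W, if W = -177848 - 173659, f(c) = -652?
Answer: -352159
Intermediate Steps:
W = -351507
f(-436) + W = -652 - 351507 = -352159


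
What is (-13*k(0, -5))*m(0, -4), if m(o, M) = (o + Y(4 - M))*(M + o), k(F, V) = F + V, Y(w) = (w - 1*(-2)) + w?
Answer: -4680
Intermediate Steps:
Y(w) = 2 + 2*w (Y(w) = (w + 2) + w = (2 + w) + w = 2 + 2*w)
m(o, M) = (M + o)*(10 + o - 2*M) (m(o, M) = (o + (2 + 2*(4 - M)))*(M + o) = (o + (2 + (8 - 2*M)))*(M + o) = (o + (10 - 2*M))*(M + o) = (10 + o - 2*M)*(M + o) = (M + o)*(10 + o - 2*M))
(-13*k(0, -5))*m(0, -4) = (-13*(0 - 5))*(0² - 2*(-4)² + 10*(-4) + 10*0 - 1*(-4)*0) = (-13*(-5))*(0 - 2*16 - 40 + 0 + 0) = 65*(0 - 32 - 40 + 0 + 0) = 65*(-72) = -4680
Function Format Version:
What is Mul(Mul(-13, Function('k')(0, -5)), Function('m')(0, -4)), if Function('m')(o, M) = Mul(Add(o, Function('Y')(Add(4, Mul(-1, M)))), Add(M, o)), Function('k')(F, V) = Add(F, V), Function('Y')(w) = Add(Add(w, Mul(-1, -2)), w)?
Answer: -4680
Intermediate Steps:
Function('Y')(w) = Add(2, Mul(2, w)) (Function('Y')(w) = Add(Add(w, 2), w) = Add(Add(2, w), w) = Add(2, Mul(2, w)))
Function('m')(o, M) = Mul(Add(M, o), Add(10, o, Mul(-2, M))) (Function('m')(o, M) = Mul(Add(o, Add(2, Mul(2, Add(4, Mul(-1, M))))), Add(M, o)) = Mul(Add(o, Add(2, Add(8, Mul(-2, M)))), Add(M, o)) = Mul(Add(o, Add(10, Mul(-2, M))), Add(M, o)) = Mul(Add(10, o, Mul(-2, M)), Add(M, o)) = Mul(Add(M, o), Add(10, o, Mul(-2, M))))
Mul(Mul(-13, Function('k')(0, -5)), Function('m')(0, -4)) = Mul(Mul(-13, Add(0, -5)), Add(Pow(0, 2), Mul(-2, Pow(-4, 2)), Mul(10, -4), Mul(10, 0), Mul(-1, -4, 0))) = Mul(Mul(-13, -5), Add(0, Mul(-2, 16), -40, 0, 0)) = Mul(65, Add(0, -32, -40, 0, 0)) = Mul(65, -72) = -4680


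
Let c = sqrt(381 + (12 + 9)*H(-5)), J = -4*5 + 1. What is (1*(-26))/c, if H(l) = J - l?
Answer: -26*sqrt(87)/87 ≈ -2.7875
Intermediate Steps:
J = -19 (J = -20 + 1 = -19)
H(l) = -19 - l
c = sqrt(87) (c = sqrt(381 + (12 + 9)*(-19 - 1*(-5))) = sqrt(381 + 21*(-19 + 5)) = sqrt(381 + 21*(-14)) = sqrt(381 - 294) = sqrt(87) ≈ 9.3274)
(1*(-26))/c = (1*(-26))/(sqrt(87)) = -26*sqrt(87)/87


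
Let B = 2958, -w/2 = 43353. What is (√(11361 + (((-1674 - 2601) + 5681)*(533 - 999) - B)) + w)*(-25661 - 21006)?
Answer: 4046308902 - 46667*I*√646793 ≈ 4.0463e+9 - 3.7531e+7*I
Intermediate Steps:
w = -86706 (w = -2*43353 = -86706)
(√(11361 + (((-1674 - 2601) + 5681)*(533 - 999) - B)) + w)*(-25661 - 21006) = (√(11361 + (((-1674 - 2601) + 5681)*(533 - 999) - 1*2958)) - 86706)*(-25661 - 21006) = (√(11361 + ((-4275 + 5681)*(-466) - 2958)) - 86706)*(-46667) = (√(11361 + (1406*(-466) - 2958)) - 86706)*(-46667) = (√(11361 + (-655196 - 2958)) - 86706)*(-46667) = (√(11361 - 658154) - 86706)*(-46667) = (√(-646793) - 86706)*(-46667) = (I*√646793 - 86706)*(-46667) = (-86706 + I*√646793)*(-46667) = 4046308902 - 46667*I*√646793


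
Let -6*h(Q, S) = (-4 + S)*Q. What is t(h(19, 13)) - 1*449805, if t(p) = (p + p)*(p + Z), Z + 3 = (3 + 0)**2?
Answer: -897045/2 ≈ -4.4852e+5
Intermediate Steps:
Z = 6 (Z = -3 + (3 + 0)**2 = -3 + 3**2 = -3 + 9 = 6)
h(Q, S) = -Q*(-4 + S)/6 (h(Q, S) = -(-4 + S)*Q/6 = -Q*(-4 + S)/6)
t(p) = 2*p*(6 + p) (t(p) = (p + p)*(p + 6) = (2*p)*(6 + p) = 2*p*(6 + p))
t(h(19, 13)) - 1*449805 = 2*((1/6)*19*(4 - 1*13))*(6 + (1/6)*19*(4 - 1*13)) - 1*449805 = 2*((1/6)*19*(4 - 13))*(6 + (1/6)*19*(4 - 13)) - 449805 = 2*((1/6)*19*(-9))*(6 + (1/6)*19*(-9)) - 449805 = 2*(-57/2)*(6 - 57/2) - 449805 = 2*(-57/2)*(-45/2) - 449805 = 2565/2 - 449805 = -897045/2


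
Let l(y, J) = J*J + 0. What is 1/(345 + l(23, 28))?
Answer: 1/1129 ≈ 0.00088574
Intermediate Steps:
l(y, J) = J² (l(y, J) = J² + 0 = J²)
1/(345 + l(23, 28)) = 1/(345 + 28²) = 1/(345 + 784) = 1/1129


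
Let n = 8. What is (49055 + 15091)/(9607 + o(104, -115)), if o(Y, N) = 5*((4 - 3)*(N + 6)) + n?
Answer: 32073/4535 ≈ 7.0723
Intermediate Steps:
o(Y, N) = 38 + 5*N (o(Y, N) = 5*((4 - 3)*(N + 6)) + 8 = 5*(1*(6 + N)) + 8 = 5*(6 + N) + 8 = (30 + 5*N) + 8 = 38 + 5*N)
(49055 + 15091)/(9607 + o(104, -115)) = (49055 + 15091)/(9607 + (38 + 5*(-115))) = 64146/(9607 + (38 - 575)) = 64146/(9607 - 537) = 64146/9070 = 64146*(1/9070) = 32073/4535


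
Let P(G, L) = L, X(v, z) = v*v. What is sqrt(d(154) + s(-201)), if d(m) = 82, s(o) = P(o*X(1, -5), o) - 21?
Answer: 2*I*sqrt(35) ≈ 11.832*I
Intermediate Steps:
X(v, z) = v**2
s(o) = -21 + o (s(o) = o - 21 = -21 + o)
sqrt(d(154) + s(-201)) = sqrt(82 + (-21 - 201)) = sqrt(82 - 222) = sqrt(-140) = 2*I*sqrt(35)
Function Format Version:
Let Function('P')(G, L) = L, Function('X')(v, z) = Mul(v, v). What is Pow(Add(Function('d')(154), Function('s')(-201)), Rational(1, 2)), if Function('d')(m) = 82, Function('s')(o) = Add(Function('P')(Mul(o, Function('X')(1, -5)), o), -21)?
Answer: Mul(2, I, Pow(35, Rational(1, 2))) ≈ Mul(11.832, I)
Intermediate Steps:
Function('X')(v, z) = Pow(v, 2)
Function('s')(o) = Add(-21, o) (Function('s')(o) = Add(o, -21) = Add(-21, o))
Pow(Add(Function('d')(154), Function('s')(-201)), Rational(1, 2)) = Pow(Add(82, Add(-21, -201)), Rational(1, 2)) = Pow(Add(82, -222), Rational(1, 2)) = Pow(-140, Rational(1, 2)) = Mul(2, I, Pow(35, Rational(1, 2)))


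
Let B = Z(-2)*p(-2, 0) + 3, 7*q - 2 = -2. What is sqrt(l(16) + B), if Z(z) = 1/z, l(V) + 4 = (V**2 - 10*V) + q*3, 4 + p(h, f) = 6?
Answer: sqrt(94) ≈ 9.6954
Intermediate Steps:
q = 0 (q = 2/7 + (1/7)*(-2) = 2/7 - 2/7 = 0)
p(h, f) = 2 (p(h, f) = -4 + 6 = 2)
l(V) = -4 + V**2 - 10*V (l(V) = -4 + ((V**2 - 10*V) + 0*3) = -4 + ((V**2 - 10*V) + 0) = -4 + (V**2 - 10*V) = -4 + V**2 - 10*V)
B = 2 (B = 2/(-2) + 3 = -1/2*2 + 3 = -1 + 3 = 2)
sqrt(l(16) + B) = sqrt((-4 + 16**2 - 10*16) + 2) = sqrt((-4 + 256 - 160) + 2) = sqrt(92 + 2) = sqrt(94)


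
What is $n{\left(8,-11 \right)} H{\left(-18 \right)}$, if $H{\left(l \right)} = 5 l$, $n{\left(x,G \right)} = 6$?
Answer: $-540$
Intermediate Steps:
$n{\left(8,-11 \right)} H{\left(-18 \right)} = 6 \cdot 5 \left(-18\right) = 6 \left(-90\right) = -540$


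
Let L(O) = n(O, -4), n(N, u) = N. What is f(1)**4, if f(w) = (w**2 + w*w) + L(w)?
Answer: 81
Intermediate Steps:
L(O) = O
f(w) = w + 2*w**2 (f(w) = (w**2 + w*w) + w = (w**2 + w**2) + w = 2*w**2 + w = w + 2*w**2)
f(1)**4 = (1*(1 + 2*1))**4 = (1*(1 + 2))**4 = (1*3)**4 = 3**4 = 81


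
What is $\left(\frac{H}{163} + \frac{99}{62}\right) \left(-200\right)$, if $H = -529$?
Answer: $\frac{1666100}{5053} \approx 329.73$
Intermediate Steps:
$\left(\frac{H}{163} + \frac{99}{62}\right) \left(-200\right) = \left(- \frac{529}{163} + \frac{99}{62}\right) \left(-200\right) = \left(- \frac{16661}{10106}\right) \left(-200\right) = \frac{1666100}{5053}$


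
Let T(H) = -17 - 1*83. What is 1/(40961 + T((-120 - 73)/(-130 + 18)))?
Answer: 1/40861 ≈ 2.4473e-5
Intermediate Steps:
T(H) = -100 (T(H) = -17 - 83 = -100)
1/(40961 + T((-120 - 73)/(-130 + 18))) = 1/(40961 - 100) = 1/40861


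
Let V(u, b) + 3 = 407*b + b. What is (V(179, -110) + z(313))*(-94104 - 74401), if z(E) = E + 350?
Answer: 7451291100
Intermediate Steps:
z(E) = 350 + E
V(u, b) = -3 + 408*b (V(u, b) = -3 + (407*b + b) = -3 + 408*b)
(V(179, -110) + z(313))*(-94104 - 74401) = ((-3 + 408*(-110)) + (350 + 313))*(-94104 - 74401) = ((-3 - 44880) + 663)*(-168505) = (-44883 + 663)*(-168505) = -44220*(-168505) = 7451291100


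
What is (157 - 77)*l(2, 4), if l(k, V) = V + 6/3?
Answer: 480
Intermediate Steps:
l(k, V) = 2 + V (l(k, V) = V + 6*(⅓) = V + 2 = 2 + V)
(157 - 77)*l(2, 4) = (157 - 77)*(2 + 4) = 80*6 = 480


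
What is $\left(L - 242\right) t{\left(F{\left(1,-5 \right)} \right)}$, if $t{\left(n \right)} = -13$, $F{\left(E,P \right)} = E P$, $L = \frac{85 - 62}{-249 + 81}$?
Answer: $\frac{528827}{168} \approx 3147.8$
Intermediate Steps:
$L = - \frac{23}{168}$ ($L = \frac{23}{-168} = 23 \left(- \frac{1}{168}\right) = - \frac{23}{168} \approx -0.1369$)
$\left(L - 242\right) t{\left(F{\left(1,-5 \right)} \right)} = \left(- \frac{23}{168} - 242\right) \left(-13\right) = \left(- \frac{40679}{168}\right) \left(-13\right) = \frac{528827}{168}$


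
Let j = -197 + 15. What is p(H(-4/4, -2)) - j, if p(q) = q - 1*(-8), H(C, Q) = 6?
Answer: 196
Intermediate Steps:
p(q) = 8 + q (p(q) = q + 8 = 8 + q)
j = -182
p(H(-4/4, -2)) - j = (8 + 6) - 1*(-182) = 14 + 182 = 196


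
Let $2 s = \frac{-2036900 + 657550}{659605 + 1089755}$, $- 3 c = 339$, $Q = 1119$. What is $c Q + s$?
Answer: $- \frac{44240402719}{349872} \approx -1.2645 \cdot 10^{5}$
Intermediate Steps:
$c = -113$ ($c = \left(- \frac{1}{3}\right) 339 = -113$)
$s = - \frac{137935}{349872}$ ($s = \frac{\left(-2036900 + 657550\right) \frac{1}{659605 + 1089755}}{2} = \frac{\left(-1379350\right) \frac{1}{1749360}}{2} = \frac{1}{2} \left(- \frac{137935}{174936}\right) = - \frac{137935}{349872} \approx -0.39424$)
$c Q + s = \left(-113\right) 1119 - \frac{137935}{349872} = -126447 - \frac{137935}{349872} = - \frac{44240402719}{349872}$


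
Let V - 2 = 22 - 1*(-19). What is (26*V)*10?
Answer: 11180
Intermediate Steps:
V = 43 (V = 2 + (22 - 1*(-19)) = 2 + (22 + 19) = 2 + 41 = 43)
(26*V)*10 = (26*43)*10 = 1118*10 = 11180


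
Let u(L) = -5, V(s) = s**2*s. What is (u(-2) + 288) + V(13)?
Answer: 2480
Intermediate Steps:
V(s) = s**3
(u(-2) + 288) + V(13) = (-5 + 288) + 13**3 = 283 + 2197 = 2480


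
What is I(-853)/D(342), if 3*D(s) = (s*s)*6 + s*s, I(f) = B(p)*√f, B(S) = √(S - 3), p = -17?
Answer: -√4265/136458 ≈ -0.00047859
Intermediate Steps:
B(S) = √(-3 + S)
I(f) = 2*I*√5*√f (I(f) = √(-3 - 17)*√f = √(-20)*√f = (2*I*√5)*√f = 2*I*√5*√f)
D(s) = 7*s²/3 (D(s) = ((s*s)*6 + s*s)/3 = (s²*6 + s²)/3 = (6*s² + s²)/3 = (7*s²)/3 = 7*s²/3)
I(-853)/D(342) = (2*I*√5*√(-853))/(((7/3)*342²)) = (2*I*√5*(I*√853))/(((7/3)*116964)) = -2*√4265/272916 = -2*√4265*(1/272916) = -√4265/136458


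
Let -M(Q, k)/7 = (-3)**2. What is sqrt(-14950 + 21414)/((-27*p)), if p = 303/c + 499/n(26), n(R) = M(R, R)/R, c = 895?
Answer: 50120*sqrt(101)/34777923 ≈ 0.014483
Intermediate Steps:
M(Q, k) = -63 (M(Q, k) = -7*(-3)**2 = -7*9 = -63)
n(R) = -63/R
p = -11592641/56385 (p = 303/895 + 499/((-63/26)) = 303*(1/895) + 499/((-63*1/26)) = 303/895 + 499/(-63/26) = 303/895 + 499*(-26/63) = 303/895 - 12974/63 = -11592641/56385 ≈ -205.60)
sqrt(-14950 + 21414)/((-27*p)) = sqrt(-14950 + 21414)/((-27*(-11592641/56385))) = sqrt(6464)/(34777923/6265) = (8*sqrt(101))*(6265/34777923) = 50120*sqrt(101)/34777923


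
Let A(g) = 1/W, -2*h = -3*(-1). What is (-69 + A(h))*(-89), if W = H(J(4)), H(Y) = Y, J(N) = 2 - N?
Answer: 12371/2 ≈ 6185.5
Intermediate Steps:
h = -3/2 (h = -(-3)*(-1)/2 = -½*3 = -3/2 ≈ -1.5000)
W = -2 (W = 2 - 1*4 = 2 - 4 = -2)
A(g) = -½ (A(g) = 1/(-2) = -½)
(-69 + A(h))*(-89) = (-69 - ½)*(-89) = -139/2*(-89) = 12371/2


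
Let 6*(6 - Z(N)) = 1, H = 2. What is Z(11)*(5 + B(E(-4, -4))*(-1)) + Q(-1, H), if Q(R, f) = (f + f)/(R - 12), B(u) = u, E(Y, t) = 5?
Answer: -4/13 ≈ -0.30769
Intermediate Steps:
Q(R, f) = 2*f/(-12 + R) (Q(R, f) = (2*f)/(-12 + R) = 2*f/(-12 + R))
Z(N) = 35/6 (Z(N) = 6 - ⅙*1 = 6 - ⅙ = 35/6)
Z(11)*(5 + B(E(-4, -4))*(-1)) + Q(-1, H) = 35*(5 + 5*(-1))/6 + 2*2/(-12 - 1) = 35*(5 - 5)/6 + 2*2/(-13) = (35/6)*0 + 2*2*(-1/13) = 0 - 4/13 = -4/13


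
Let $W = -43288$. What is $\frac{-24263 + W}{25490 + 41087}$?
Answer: $- \frac{67551}{66577} \approx -1.0146$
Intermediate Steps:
$\frac{-24263 + W}{25490 + 41087} = \frac{-24263 - 43288}{25490 + 41087} = - \frac{67551}{66577}$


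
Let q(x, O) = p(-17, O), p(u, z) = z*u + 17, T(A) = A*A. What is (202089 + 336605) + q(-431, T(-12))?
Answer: 536263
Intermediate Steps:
T(A) = A²
p(u, z) = 17 + u*z (p(u, z) = u*z + 17 = 17 + u*z)
q(x, O) = 17 - 17*O
(202089 + 336605) + q(-431, T(-12)) = (202089 + 336605) + (17 - 17*(-12)²) = 538694 + (17 - 17*144) = 538694 + (17 - 2448) = 538694 - 2431 = 536263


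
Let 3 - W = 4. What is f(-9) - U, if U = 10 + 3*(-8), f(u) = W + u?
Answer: 4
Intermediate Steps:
W = -1 (W = 3 - 1*4 = 3 - 4 = -1)
f(u) = -1 + u
U = -14 (U = 10 - 24 = -14)
f(-9) - U = (-1 - 9) - 1*(-14) = -10 + 14 = 4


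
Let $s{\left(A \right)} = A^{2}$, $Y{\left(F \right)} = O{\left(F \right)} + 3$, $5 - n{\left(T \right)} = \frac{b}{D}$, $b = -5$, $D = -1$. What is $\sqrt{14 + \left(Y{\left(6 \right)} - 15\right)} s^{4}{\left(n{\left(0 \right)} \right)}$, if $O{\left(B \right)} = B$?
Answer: $0$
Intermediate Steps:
$n{\left(T \right)} = 0$ ($n{\left(T \right)} = 5 - - \frac{5}{-1} = 5 - \left(-5\right) \left(-1\right) = 5 - 5 = 0$)
$Y{\left(F \right)} = 3 + F$ ($Y{\left(F \right)} = F + 3 = 3 + F$)
$\sqrt{14 + \left(Y{\left(6 \right)} - 15\right)} s^{4}{\left(n{\left(0 \right)} \right)} = \sqrt{14 + \left(\left(3 + 6\right) - 15\right)} \left(0^{2}\right)^{4} = \sqrt{14 + \left(9 - 15\right)} 0^{4} = \sqrt{14 - 6} \cdot 0 = \sqrt{8} \cdot 0 = 2 \sqrt{2} \cdot 0 = 0$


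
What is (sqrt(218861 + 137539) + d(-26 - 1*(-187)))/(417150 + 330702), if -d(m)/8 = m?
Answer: -46/26709 + 15*sqrt(11)/62321 ≈ -0.00092399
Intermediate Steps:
d(m) = -8*m
(sqrt(218861 + 137539) + d(-26 - 1*(-187)))/(417150 + 330702) = (sqrt(218861 + 137539) - 8*(-26 - 1*(-187)))/(417150 + 330702) = (sqrt(356400) - 8*(-26 + 187))/747852 = (180*sqrt(11) - 8*161)*(1/747852) = (180*sqrt(11) - 1288)*(1/747852) = (-1288 + 180*sqrt(11))*(1/747852) = -46/26709 + 15*sqrt(11)/62321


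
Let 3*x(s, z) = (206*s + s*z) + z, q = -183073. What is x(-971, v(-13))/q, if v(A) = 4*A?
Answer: 49862/183073 ≈ 0.27236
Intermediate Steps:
x(s, z) = z/3 + 206*s/3 + s*z/3 (x(s, z) = ((206*s + s*z) + z)/3 = (z + 206*s + s*z)/3 = z/3 + 206*s/3 + s*z/3)
x(-971, v(-13))/q = ((4*(-13))/3 + (206/3)*(-971) + (1/3)*(-971)*(4*(-13)))/(-183073) = ((1/3)*(-52) - 200026/3 + (1/3)*(-971)*(-52))*(-1/183073) = (-52/3 - 200026/3 + 50492/3)*(-1/183073) = -49862*(-1/183073) = 49862/183073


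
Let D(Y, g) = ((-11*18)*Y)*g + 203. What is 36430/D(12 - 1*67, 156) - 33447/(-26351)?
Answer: 57787858151/44771482093 ≈ 1.2907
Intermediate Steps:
D(Y, g) = 203 - 198*Y*g (D(Y, g) = (-198*Y)*g + 203 = -198*Y*g + 203 = 203 - 198*Y*g)
36430/D(12 - 1*67, 156) - 33447/(-26351) = 36430/(203 - 198*(12 - 1*67)*156) - 33447/(-26351) = 36430/(203 - 198*(12 - 67)*156) - 33447*(-1/26351) = 36430/(203 - 198*(-55)*156) + 33447/26351 = 36430/(203 + 1698840) + 33447/26351 = 36430/1699043 + 33447/26351 = 57787858151/44771482093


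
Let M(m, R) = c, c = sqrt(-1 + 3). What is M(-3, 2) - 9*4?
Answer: -36 + sqrt(2) ≈ -34.586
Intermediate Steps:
c = sqrt(2) ≈ 1.4142
M(m, R) = sqrt(2)
M(-3, 2) - 9*4 = sqrt(2) - 9*4 = sqrt(2) - 36 = -36 + sqrt(2)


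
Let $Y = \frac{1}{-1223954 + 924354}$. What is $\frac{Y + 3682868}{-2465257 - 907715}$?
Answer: $- \frac{367795750933}{336847470400} \approx -1.0919$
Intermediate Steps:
$Y = - \frac{1}{299600}$ ($Y = \frac{1}{-299600} = - \frac{1}{299600} \approx -3.3378 \cdot 10^{-6}$)
$\frac{Y + 3682868}{-2465257 - 907715} = \frac{- \frac{1}{299600} + 3682868}{-2465257 - 907715} = \frac{1103387252799}{299600 \left(-3372972\right)} = \frac{1103387252799}{299600} \left(- \frac{1}{3372972}\right) = - \frac{367795750933}{336847470400}$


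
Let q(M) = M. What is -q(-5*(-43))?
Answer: -215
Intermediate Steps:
-q(-5*(-43)) = -(-5)*(-43) = -1*215 = -215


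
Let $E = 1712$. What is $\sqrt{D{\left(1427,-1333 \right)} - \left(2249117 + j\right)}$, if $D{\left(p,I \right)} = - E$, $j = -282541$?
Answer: $4 i \sqrt{123018} \approx 1403.0 i$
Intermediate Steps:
$D{\left(p,I \right)} = -1712$ ($D{\left(p,I \right)} = \left(-1\right) 1712 = -1712$)
$\sqrt{D{\left(1427,-1333 \right)} - \left(2249117 + j\right)} = \sqrt{-1712 - 1966576} = \sqrt{-1968288} = 4 i \sqrt{123018}$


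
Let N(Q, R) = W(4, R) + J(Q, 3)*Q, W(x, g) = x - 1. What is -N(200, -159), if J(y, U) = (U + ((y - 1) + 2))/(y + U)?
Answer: -41409/203 ≈ -203.99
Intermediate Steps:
W(x, g) = -1 + x
J(y, U) = (1 + U + y)/(U + y) (J(y, U) = (U + ((-1 + y) + 2))/(U + y) = (U + (1 + y))/(U + y) = (1 + U + y)/(U + y))
N(Q, R) = 3 + Q*(4 + Q)/(3 + Q) (N(Q, R) = (-1 + 4) + ((1 + 3 + Q)/(3 + Q))*Q = 3 + ((4 + Q)/(3 + Q))*Q = 3 + Q*(4 + Q)/(3 + Q))
-N(200, -159) = -(9 + 200**2 + 7*200)/(3 + 200) = -(9 + 40000 + 1400)/203 = -41409/203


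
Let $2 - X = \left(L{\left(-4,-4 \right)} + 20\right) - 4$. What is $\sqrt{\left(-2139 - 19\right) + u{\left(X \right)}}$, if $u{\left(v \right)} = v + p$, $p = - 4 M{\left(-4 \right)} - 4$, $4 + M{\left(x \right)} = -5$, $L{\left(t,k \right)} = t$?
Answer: $2 i \sqrt{534} \approx 46.217 i$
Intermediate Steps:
$M{\left(x \right)} = -9$ ($M{\left(x \right)} = -4 - 5 = -9$)
$X = -10$ ($X = 2 - \left(\left(-4 + 20\right) - 4\right) = 2 - \left(16 - 4\right) = 2 - 12 = -10$)
$p = 32$ ($p = \left(-4\right) \left(-9\right) - 4 = 36 - 4 = 32$)
$u{\left(v \right)} = 32 + v$ ($u{\left(v \right)} = v + 32 = 32 + v$)
$\sqrt{\left(-2139 - 19\right) + u{\left(X \right)}} = \sqrt{\left(-2139 - 19\right) + \left(32 - 10\right)} = \sqrt{-2158 + 22} = \sqrt{-2136} = 2 i \sqrt{534}$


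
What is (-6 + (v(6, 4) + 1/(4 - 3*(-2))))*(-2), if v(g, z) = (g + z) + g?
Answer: -101/5 ≈ -20.200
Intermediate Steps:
v(g, z) = z + 2*g
(-6 + (v(6, 4) + 1/(4 - 3*(-2))))*(-2) = (-6 + ((4 + 2*6) + 1/(4 - 3*(-2))))*(-2) = (-6 + ((4 + 12) + 1/(4 + 6)))*(-2) = (-6 + (16 + 1/10))*(-2) = (-6 + 161/10)*(-2) = (101/10)*(-2) = -101/5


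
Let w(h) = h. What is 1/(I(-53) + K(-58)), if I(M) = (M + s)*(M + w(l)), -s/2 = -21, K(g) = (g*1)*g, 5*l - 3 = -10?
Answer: 5/19812 ≈ 0.00025237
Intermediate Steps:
l = -7/5 (l = ⅗ + (⅕)*(-10) = ⅗ - 2 = -7/5 ≈ -1.4000)
K(g) = g² (K(g) = g*g = g²)
s = 42 (s = -2*(-21) = 42)
I(M) = (42 + M)*(-7/5 + M) (I(M) = (M + 42)*(M - 7/5) = (42 + M)*(-7/5 + M))
1/(I(-53) + K(-58)) = 1/((-294/5 + (-53)² + (203/5)*(-53)) + (-58)²) = 1/((-294/5 + 2809 - 10759/5) + 3364) = 1/(2992/5 + 3364) = 1/(19812/5) = 5/19812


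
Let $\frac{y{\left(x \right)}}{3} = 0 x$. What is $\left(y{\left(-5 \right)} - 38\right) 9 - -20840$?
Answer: $20498$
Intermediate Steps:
$y{\left(x \right)} = 0$ ($y{\left(x \right)} = 3 \cdot 0 x = 3 \cdot 0 = 0$)
$\left(y{\left(-5 \right)} - 38\right) 9 - -20840 = \left(0 - 38\right) 9 - -20840 = \left(-38\right) 9 + 20840 = -342 + 20840 = 20498$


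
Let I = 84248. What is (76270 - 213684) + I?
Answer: -53166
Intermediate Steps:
(76270 - 213684) + I = (76270 - 213684) + 84248 = -137414 + 84248 = -53166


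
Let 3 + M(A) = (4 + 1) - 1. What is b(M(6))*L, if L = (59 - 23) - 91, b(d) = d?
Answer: -55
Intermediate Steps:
M(A) = 1 (M(A) = -3 + ((4 + 1) - 1) = -3 + (5 - 1) = -3 + 4 = 1)
L = -55 (L = 36 - 91 = -55)
b(M(6))*L = 1*(-55) = -55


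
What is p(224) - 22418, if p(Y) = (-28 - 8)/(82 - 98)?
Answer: -89663/4 ≈ -22416.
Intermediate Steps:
p(Y) = 9/4 (p(Y) = -36/(-16) = -36*(-1/16) = 9/4)
p(224) - 22418 = 9/4 - 22418 = -89663/4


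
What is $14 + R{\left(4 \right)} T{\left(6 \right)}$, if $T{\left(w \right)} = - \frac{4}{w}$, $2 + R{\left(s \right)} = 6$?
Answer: $\frac{34}{3} \approx 11.333$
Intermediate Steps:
$R{\left(s \right)} = 4$ ($R{\left(s \right)} = -2 + 6 = 4$)
$14 + R{\left(4 \right)} T{\left(6 \right)} = 14 + 4 \left(- \frac{4}{6}\right) = 14 + 4 \left(\left(-4\right) \frac{1}{6}\right) = 14 + 4 \left(- \frac{2}{3}\right) = 14 - \frac{8}{3} = \frac{34}{3}$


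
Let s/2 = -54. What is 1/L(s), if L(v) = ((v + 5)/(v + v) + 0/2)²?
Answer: 46656/10609 ≈ 4.3978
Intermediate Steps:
s = -108 (s = 2*(-54) = -108)
L(v) = (5 + v)²/(4*v²) (L(v) = ((5 + v)/((2*v)) + 0*(½))² = ((5 + v)*(1/(2*v)) + 0)² = ((5 + v)/(2*v) + 0)² = ((5 + v)/(2*v))² = (5 + v)²/(4*v²))
1/L(s) = 1/((¼)*(5 - 108)²/(-108)²) = 1/((¼)*(1/11664)*(-103)²) = 1/((¼)*(1/11664)*10609) = 1/(10609/46656) = 46656/10609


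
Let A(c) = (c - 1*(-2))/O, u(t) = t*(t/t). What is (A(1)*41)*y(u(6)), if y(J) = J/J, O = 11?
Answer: 123/11 ≈ 11.182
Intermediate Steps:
u(t) = t (u(t) = t*1 = t)
y(J) = 1
A(c) = 2/11 + c/11 (A(c) = (c - 1*(-2))/11 = (c + 2)*(1/11) = (2 + c)*(1/11) = 2/11 + c/11)
(A(1)*41)*y(u(6)) = ((2/11 + (1/11)*1)*41)*1 = ((2/11 + 1/11)*41)*1 = ((3/11)*41)*1 = (123/11)*1 = 123/11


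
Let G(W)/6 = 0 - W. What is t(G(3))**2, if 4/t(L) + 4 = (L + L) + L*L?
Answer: 1/5041 ≈ 0.00019837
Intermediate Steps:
G(W) = -6*W (G(W) = 6*(0 - W) = 6*(-W) = -6*W)
t(L) = 4/(-4 + L**2 + 2*L) (t(L) = 4/(-4 + ((L + L) + L*L)) = 4/(-4 + (2*L + L**2)) = 4/(-4 + (L**2 + 2*L)) = 4/(-4 + L**2 + 2*L))
t(G(3))**2 = (4/(-4 + (-6*3)**2 + 2*(-6*3)))**2 = (4/(-4 + (-18)**2 + 2*(-18)))**2 = (4/(-4 + 324 - 36))**2 = (4/284)**2 = (4*(1/284))**2 = (1/71)**2 = 1/5041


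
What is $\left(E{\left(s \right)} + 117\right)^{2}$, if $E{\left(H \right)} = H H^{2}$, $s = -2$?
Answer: $11881$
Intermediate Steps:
$E{\left(H \right)} = H^{3}$
$\left(E{\left(s \right)} + 117\right)^{2} = \left(\left(-2\right)^{3} + 117\right)^{2} = \left(-8 + 117\right)^{2} = 109^{2} = 11881$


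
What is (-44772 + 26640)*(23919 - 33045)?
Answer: 165472632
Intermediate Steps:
(-44772 + 26640)*(23919 - 33045) = -18132*(-9126) = 165472632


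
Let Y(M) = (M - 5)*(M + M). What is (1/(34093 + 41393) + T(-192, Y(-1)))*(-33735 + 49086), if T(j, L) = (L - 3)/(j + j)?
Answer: -579065305/1610368 ≈ -359.59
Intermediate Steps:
Y(M) = 2*M*(-5 + M) (Y(M) = (-5 + M)*(2*M) = 2*M*(-5 + M))
T(j, L) = (-3 + L)/(2*j) (T(j, L) = (-3 + L)/((2*j)) = (-3 + L)*(1/(2*j)) = (-3 + L)/(2*j))
(1/(34093 + 41393) + T(-192, Y(-1)))*(-33735 + 49086) = (1/(34093 + 41393) + (½)*(-3 + 2*(-1)*(-5 - 1))/(-192))*(-33735 + 49086) = (1/75486 + (½)*(-1/192)*(-3 + 2*(-1)*(-6)))*15351 = (1/75486 + (½)*(-1/192)*(-3 + 12))*15351 = (1/75486 + (½)*(-1/192)*9)*15351 = (1/75486 - 3/128)*15351 = -113165/4831104*15351 = -579065305/1610368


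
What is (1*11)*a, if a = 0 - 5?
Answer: -55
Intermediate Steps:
a = -5
(1*11)*a = (1*11)*(-5) = 11*(-5) = -55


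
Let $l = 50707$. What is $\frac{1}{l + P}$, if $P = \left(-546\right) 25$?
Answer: $\frac{1}{37057} \approx 2.6985 \cdot 10^{-5}$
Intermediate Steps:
$P = -13650$
$\frac{1}{l + P} = \frac{1}{50707 - 13650} = \frac{1}{37057}$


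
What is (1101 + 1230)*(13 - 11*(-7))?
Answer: 209790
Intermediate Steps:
(1101 + 1230)*(13 - 11*(-7)) = 2331*(13 + 77) = 2331*90 = 209790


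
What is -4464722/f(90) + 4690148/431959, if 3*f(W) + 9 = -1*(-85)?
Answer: -2892687049973/16414442 ≈ -1.7623e+5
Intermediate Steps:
f(W) = 76/3 (f(W) = -3 + (-1*(-85))/3 = -3 + (⅓)*85 = -3 + 85/3 = 76/3)
-4464722/f(90) + 4690148/431959 = -4464722/76/3 + 4690148/431959 = -4464722*3/76 + 4690148*(1/431959) = -6697083/38 + 4690148/431959 = -2892687049973/16414442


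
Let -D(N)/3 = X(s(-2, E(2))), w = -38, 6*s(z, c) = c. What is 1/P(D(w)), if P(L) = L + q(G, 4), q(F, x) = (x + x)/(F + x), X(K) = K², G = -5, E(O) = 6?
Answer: -1/11 ≈ -0.090909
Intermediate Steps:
s(z, c) = c/6
q(F, x) = 2*x/(F + x) (q(F, x) = (2*x)/(F + x) = 2*x/(F + x))
D(N) = -3 (D(N) = -3*1² = -3*1 = -3)
P(L) = -8 + L (P(L) = L + 2*4/(-5 + 4) = L + 2*4/(-1) = L + 2*4*(-1) = L - 8 = -8 + L)
1/P(D(w)) = 1/(-8 - 3) = 1/(-11) = -1/11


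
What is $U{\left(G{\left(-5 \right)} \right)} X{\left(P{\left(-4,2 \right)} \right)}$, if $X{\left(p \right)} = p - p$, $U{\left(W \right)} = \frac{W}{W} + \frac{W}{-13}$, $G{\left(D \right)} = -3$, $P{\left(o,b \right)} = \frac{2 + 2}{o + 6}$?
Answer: $0$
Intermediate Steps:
$P{\left(o,b \right)} = \frac{4}{6 + o}$
$U{\left(W \right)} = 1 - \frac{W}{13}$ ($U{\left(W \right)} = 1 + W \left(- \frac{1}{13}\right) = 1 - \frac{W}{13}$)
$X{\left(p \right)} = 0$
$U{\left(G{\left(-5 \right)} \right)} X{\left(P{\left(-4,2 \right)} \right)} = \left(1 - - \frac{3}{13}\right) 0 = \left(1 + \frac{3}{13}\right) 0 = \frac{16}{13} \cdot 0 = 0$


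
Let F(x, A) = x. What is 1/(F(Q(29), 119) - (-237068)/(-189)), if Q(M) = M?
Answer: -189/231587 ≈ -0.00081611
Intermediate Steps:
1/(F(Q(29), 119) - (-237068)/(-189)) = 1/(29 - (-237068)/(-189)) = 1/(29 - (-237068)*(-1)/189) = 1/(29 - 2444*97/189) = 1/(29 - 237068/189) = 1/(-231587/189) = -189/231587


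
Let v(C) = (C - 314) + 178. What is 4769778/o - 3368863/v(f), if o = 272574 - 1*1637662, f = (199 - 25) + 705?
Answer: -2301169199999/507130192 ≈ -4537.6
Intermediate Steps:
f = 879 (f = 174 + 705 = 879)
v(C) = -136 + C (v(C) = (-314 + C) + 178 = -136 + C)
o = -1365088 (o = 272574 - 1637662 = -1365088)
4769778/o - 3368863/v(f) = 4769778/(-1365088) - 3368863/(-136 + 879) = 4769778*(-1/1365088) - 3368863/743 = -2384889/682544 - 3368863*1/743 = -2384889/682544 - 3368863/743 = -2301169199999/507130192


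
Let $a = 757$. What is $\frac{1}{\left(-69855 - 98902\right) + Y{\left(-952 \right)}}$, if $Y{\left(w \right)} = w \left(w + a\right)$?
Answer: $\frac{1}{16883} \approx 5.9231 \cdot 10^{-5}$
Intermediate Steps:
$Y{\left(w \right)} = w \left(757 + w\right)$ ($Y{\left(w \right)} = w \left(w + 757\right) = w \left(757 + w\right)$)
$\frac{1}{\left(-69855 - 98902\right) + Y{\left(-952 \right)}} = \frac{1}{\left(-69855 - 98902\right) - 952 \left(757 - 952\right)} = \frac{1}{\left(-69855 - 98902\right) - -185640} = \frac{1}{-168757 + 185640} = \frac{1}{16883}$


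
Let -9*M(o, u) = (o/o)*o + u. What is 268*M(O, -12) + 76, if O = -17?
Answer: 8456/9 ≈ 939.56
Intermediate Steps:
M(o, u) = -o/9 - u/9 (M(o, u) = -((o/o)*o + u)/9 = -(1*o + u)/9 = -(o + u)/9 = -o/9 - u/9)
268*M(O, -12) + 76 = 268*(-⅑*(-17) - ⅑*(-12)) + 76 = 268*(17/9 + 4/3) + 76 = 268*(29/9) + 76 = 7772/9 + 76 = 8456/9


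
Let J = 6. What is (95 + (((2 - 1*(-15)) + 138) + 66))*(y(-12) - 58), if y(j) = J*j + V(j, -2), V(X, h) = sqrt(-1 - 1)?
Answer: -41080 + 316*I*sqrt(2) ≈ -41080.0 + 446.89*I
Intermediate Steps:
V(X, h) = I*sqrt(2) (V(X, h) = sqrt(-2) = I*sqrt(2))
y(j) = 6*j + I*sqrt(2)
(95 + (((2 - 1*(-15)) + 138) + 66))*(y(-12) - 58) = (95 + (((2 - 1*(-15)) + 138) + 66))*((6*(-12) + I*sqrt(2)) - 58) = (95 + (((2 + 15) + 138) + 66))*((-72 + I*sqrt(2)) - 58) = (95 + ((17 + 138) + 66))*(-130 + I*sqrt(2)) = (95 + (155 + 66))*(-130 + I*sqrt(2)) = (95 + 221)*(-130 + I*sqrt(2)) = 316*(-130 + I*sqrt(2)) = -41080 + 316*I*sqrt(2)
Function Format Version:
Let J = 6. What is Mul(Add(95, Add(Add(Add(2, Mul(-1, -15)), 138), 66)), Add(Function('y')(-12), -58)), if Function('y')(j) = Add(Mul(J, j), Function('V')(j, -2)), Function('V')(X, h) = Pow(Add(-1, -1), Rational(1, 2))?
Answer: Add(-41080, Mul(316, I, Pow(2, Rational(1, 2)))) ≈ Add(-41080., Mul(446.89, I))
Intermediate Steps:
Function('V')(X, h) = Mul(I, Pow(2, Rational(1, 2))) (Function('V')(X, h) = Pow(-2, Rational(1, 2)) = Mul(I, Pow(2, Rational(1, 2))))
Function('y')(j) = Add(Mul(6, j), Mul(I, Pow(2, Rational(1, 2))))
Mul(Add(95, Add(Add(Add(2, Mul(-1, -15)), 138), 66)), Add(Function('y')(-12), -58)) = Mul(Add(95, Add(Add(Add(2, Mul(-1, -15)), 138), 66)), Add(Add(Mul(6, -12), Mul(I, Pow(2, Rational(1, 2)))), -58)) = Mul(Add(95, Add(Add(Add(2, 15), 138), 66)), Add(Add(-72, Mul(I, Pow(2, Rational(1, 2)))), -58)) = Mul(Add(95, Add(Add(17, 138), 66)), Add(-130, Mul(I, Pow(2, Rational(1, 2))))) = Mul(Add(95, Add(155, 66)), Add(-130, Mul(I, Pow(2, Rational(1, 2))))) = Mul(Add(95, 221), Add(-130, Mul(I, Pow(2, Rational(1, 2))))) = Mul(316, Add(-130, Mul(I, Pow(2, Rational(1, 2))))) = Add(-41080, Mul(316, I, Pow(2, Rational(1, 2))))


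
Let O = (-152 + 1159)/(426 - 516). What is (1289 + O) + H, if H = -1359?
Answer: -7307/90 ≈ -81.189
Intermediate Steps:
O = -1007/90 (O = 1007/(-90) = 1007*(-1/90) = -1007/90 ≈ -11.189)
(1289 + O) + H = (1289 - 1007/90) - 1359 = 115003/90 - 1359 = -7307/90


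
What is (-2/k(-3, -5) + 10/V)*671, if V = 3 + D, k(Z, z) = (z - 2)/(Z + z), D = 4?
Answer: -4026/7 ≈ -575.14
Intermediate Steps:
k(Z, z) = (-2 + z)/(Z + z)
V = 7 (V = 3 + 4 = 7)
(-2/k(-3, -5) + 10/V)*671 = (-2*(-3 - 5)/(-2 - 5) + 10/7)*671 = (-2/(-7/(-8)) + 10*(⅐))*671 = (-2/((-⅛*(-7))) + 10/7)*671 = (-2/7/8 + 10/7)*671 = (-2*8/7 + 10/7)*671 = (-16/7 + 10/7)*671 = -6/7*671 = -4026/7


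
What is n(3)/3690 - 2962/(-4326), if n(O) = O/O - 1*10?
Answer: 605047/886830 ≈ 0.68226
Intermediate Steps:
n(O) = -9 (n(O) = 1 - 10 = -9)
n(3)/3690 - 2962/(-4326) = -9/3690 - 2962/(-4326) = -9*1/3690 - 2962*(-1/4326) = -1/410 + 1481/2163 = 605047/886830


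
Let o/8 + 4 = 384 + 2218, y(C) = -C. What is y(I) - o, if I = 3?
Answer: -20787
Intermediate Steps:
o = 20784 (o = -32 + 8*(384 + 2218) = -32 + 8*2602 = -32 + 20816 = 20784)
y(I) - o = -1*3 - 1*20784 = -3 - 20784 = -20787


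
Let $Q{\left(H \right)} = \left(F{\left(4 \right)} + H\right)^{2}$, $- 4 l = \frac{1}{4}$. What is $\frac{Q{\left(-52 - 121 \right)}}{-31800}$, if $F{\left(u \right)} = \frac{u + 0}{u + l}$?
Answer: $- \frac{4695889}{5048568} \approx -0.93014$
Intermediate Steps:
$l = - \frac{1}{16}$ ($l = - \frac{1}{4 \cdot 4} = \left(- \frac{1}{4}\right) \frac{1}{4} = - \frac{1}{16} \approx -0.0625$)
$F{\left(u \right)} = \frac{u}{- \frac{1}{16} + u}$ ($F{\left(u \right)} = \frac{u + 0}{u - \frac{1}{16}} = \frac{u}{- \frac{1}{16} + u}$)
$Q{\left(H \right)} = \left(\frac{64}{63} + H\right)^{2}$ ($Q{\left(H \right)} = \left(16 \cdot 4 \frac{1}{-1 + 16 \cdot 4} + H\right)^{2} = \left(16 \cdot 4 \frac{1}{-1 + 64} + H\right)^{2} = \left(16 \cdot 4 \cdot \frac{1}{63} + H\right)^{2} = \left(\frac{64}{63} + H\right)^{2}$)
$\frac{Q{\left(-52 - 121 \right)}}{-31800} = \frac{\frac{1}{3969} \left(64 + 63 \left(-52 - 121\right)\right)^{2}}{-31800} = \frac{\left(64 + 63 \left(-173\right)\right)^{2}}{3969} \left(- \frac{1}{31800}\right) = \frac{\left(64 - 10899\right)^{2}}{3969} \left(- \frac{1}{31800}\right) = \frac{\left(-10835\right)^{2}}{3969} \left(- \frac{1}{31800}\right) = \frac{1}{3969} \cdot 117397225 \left(- \frac{1}{31800}\right) = \frac{117397225}{3969} \left(- \frac{1}{31800}\right) = - \frac{4695889}{5048568}$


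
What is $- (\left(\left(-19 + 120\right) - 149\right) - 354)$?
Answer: $402$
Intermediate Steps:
$- (\left(\left(-19 + 120\right) - 149\right) - 354) = - (\left(101 - 149\right) - 354) = - (-48 - 354) = \left(-1\right) \left(-402\right) = 402$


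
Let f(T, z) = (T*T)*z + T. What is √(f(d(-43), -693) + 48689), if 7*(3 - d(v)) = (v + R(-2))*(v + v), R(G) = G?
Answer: 5*I*√8379019 ≈ 14473.0*I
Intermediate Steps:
d(v) = 3 - 2*v*(-2 + v)/7 (d(v) = 3 - (v - 2)*(v + v)/7 = 3 - (-2 + v)*2*v/7 = 3 - 2*v*(-2 + v)/7)
f(T, z) = T + z*T² (f(T, z) = T²*z + T = z*T² + T = T + z*T²)
√(f(d(-43), -693) + 48689) = √((3 - 2/7*(-43)² + (4/7)*(-43))*(1 + (3 - 2/7*(-43)² + (4/7)*(-43))*(-693)) + 48689) = √((3 - 2/7*1849 - 172/7)*(1 + (3 - 2/7*1849 - 172/7)*(-693)) + 48689) = √((3 - 3698/7 - 172/7)*(1 + (3 - 3698/7 - 172/7)*(-693)) + 48689) = √(-3849*(1 - 3849/7*(-693))/7 + 48689) = √(-3849*(1 + 381051)/7 + 48689) = √(-3849/7*381052 + 48689) = √(-209524164 + 48689) = √(-209475475) = 5*I*√8379019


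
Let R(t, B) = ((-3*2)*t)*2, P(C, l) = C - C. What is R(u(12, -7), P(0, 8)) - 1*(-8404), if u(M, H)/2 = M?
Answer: 8116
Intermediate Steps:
u(M, H) = 2*M
P(C, l) = 0
R(t, B) = -12*t (R(t, B) = -6*t*2 = -12*t)
R(u(12, -7), P(0, 8)) - 1*(-8404) = -24*12 - 1*(-8404) = -12*24 + 8404 = -288 + 8404 = 8116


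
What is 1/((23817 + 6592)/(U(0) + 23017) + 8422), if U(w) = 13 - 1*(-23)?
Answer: 23053/194182775 ≈ 0.00011872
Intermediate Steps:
U(w) = 36 (U(w) = 13 + 23 = 36)
1/((23817 + 6592)/(U(0) + 23017) + 8422) = 1/((23817 + 6592)/(36 + 23017) + 8422) = 1/(30409/23053 + 8422) = 1/(194182775/23053) = 23053/194182775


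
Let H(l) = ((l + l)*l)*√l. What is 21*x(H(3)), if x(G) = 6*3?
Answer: 378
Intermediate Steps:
H(l) = 2*l^(5/2) (H(l) = ((2*l)*l)*√l = (2*l²)*√l = 2*l^(5/2))
x(G) = 18
21*x(H(3)) = 21*18 = 378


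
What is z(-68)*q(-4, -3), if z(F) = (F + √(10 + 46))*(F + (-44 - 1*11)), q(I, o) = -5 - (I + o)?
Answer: 16728 - 492*√14 ≈ 14887.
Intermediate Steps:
q(I, o) = -5 - I - o (q(I, o) = -5 + (-I - o) = -5 - I - o)
z(F) = (-55 + F)*(F + 2*√14) (z(F) = (F + √56)*(F + (-44 - 11)) = (F + 2*√14)*(F - 55) = (F + 2*√14)*(-55 + F) = (-55 + F)*(F + 2*√14))
z(-68)*q(-4, -3) = ((-68)² - 110*√14 - 55*(-68) + 2*(-68)*√14)*(-5 - 1*(-4) - 1*(-3)) = (4624 - 110*√14 + 3740 - 136*√14)*(-5 + 4 + 3) = (8364 - 246*√14)*2 = 16728 - 492*√14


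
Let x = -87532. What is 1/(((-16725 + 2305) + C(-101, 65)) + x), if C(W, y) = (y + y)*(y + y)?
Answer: -1/85052 ≈ -1.1758e-5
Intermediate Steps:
C(W, y) = 4*y² (C(W, y) = (2*y)*(2*y) = 4*y²)
1/(((-16725 + 2305) + C(-101, 65)) + x) = 1/(((-16725 + 2305) + 4*65²) - 87532) = 1/((-14420 + 4*4225) - 87532) = 1/((-14420 + 16900) - 87532) = 1/(2480 - 87532) = 1/(-85052) = -1/85052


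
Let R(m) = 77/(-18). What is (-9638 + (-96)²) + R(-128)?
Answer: -7673/18 ≈ -426.28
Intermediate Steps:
R(m) = -77/18 (R(m) = 77*(-1/18) = -77/18)
(-9638 + (-96)²) + R(-128) = (-9638 + (-96)²) - 77/18 = (-9638 + 9216) - 77/18 = -422 - 77/18 = -7673/18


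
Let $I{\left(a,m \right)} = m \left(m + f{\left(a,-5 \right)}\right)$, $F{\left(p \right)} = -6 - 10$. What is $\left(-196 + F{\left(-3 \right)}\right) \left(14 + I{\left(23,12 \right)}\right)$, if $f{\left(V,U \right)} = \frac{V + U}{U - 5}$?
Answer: $- \frac{144584}{5} \approx -28917.0$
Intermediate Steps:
$f{\left(V,U \right)} = \frac{U + V}{-5 + U}$
$F{\left(p \right)} = -16$ ($F{\left(p \right)} = -6 - 10 = -16$)
$I{\left(a,m \right)} = m \left(\frac{1}{2} + m - \frac{a}{10}\right)$ ($I{\left(a,m \right)} = m \left(m + \frac{-5 + a}{-5 - 5}\right) = m \left(m + \frac{-5 + a}{-10}\right) = m \left(m - \frac{-5 + a}{10}\right) = m \left(m - \left(- \frac{1}{2} + \frac{a}{10}\right)\right) = m \left(\frac{1}{2} + m - \frac{a}{10}\right)$)
$\left(-196 + F{\left(-3 \right)}\right) \left(14 + I{\left(23,12 \right)}\right) = \left(-196 - 16\right) \left(14 + \frac{1}{10} \cdot 12 \left(5 - 23 + 10 \cdot 12\right)\right) = - 212 \left(14 + \frac{1}{10} \cdot 12 \left(5 - 23 + 120\right)\right) = - 212 \left(14 + \frac{1}{10} \cdot 12 \cdot 102\right) = - 212 \left(14 + \frac{612}{5}\right) = \left(-212\right) \frac{682}{5} = - \frac{144584}{5}$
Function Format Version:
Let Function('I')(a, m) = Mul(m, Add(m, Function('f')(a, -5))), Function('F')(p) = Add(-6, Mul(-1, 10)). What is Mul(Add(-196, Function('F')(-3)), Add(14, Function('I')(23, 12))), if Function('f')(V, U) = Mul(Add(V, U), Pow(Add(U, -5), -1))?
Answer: Rational(-144584, 5) ≈ -28917.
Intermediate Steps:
Function('f')(V, U) = Mul(Pow(Add(-5, U), -1), Add(U, V)) (Function('f')(V, U) = Mul(Add(U, V), Pow(Add(-5, U), -1)) = Mul(Pow(Add(-5, U), -1), Add(U, V)))
Function('F')(p) = -16 (Function('F')(p) = Add(-6, -10) = -16)
Function('I')(a, m) = Mul(m, Add(Rational(1, 2), m, Mul(Rational(-1, 10), a))) (Function('I')(a, m) = Mul(m, Add(m, Mul(Pow(Add(-5, -5), -1), Add(-5, a)))) = Mul(m, Add(m, Mul(Pow(-10, -1), Add(-5, a)))) = Mul(m, Add(m, Mul(Rational(-1, 10), Add(-5, a)))) = Mul(m, Add(m, Add(Rational(1, 2), Mul(Rational(-1, 10), a)))) = Mul(m, Add(Rational(1, 2), m, Mul(Rational(-1, 10), a))))
Mul(Add(-196, Function('F')(-3)), Add(14, Function('I')(23, 12))) = Mul(Add(-196, -16), Add(14, Mul(Rational(1, 10), 12, Add(5, Mul(-1, 23), Mul(10, 12))))) = Mul(-212, Add(14, Mul(Rational(1, 10), 12, Add(5, -23, 120)))) = Mul(-212, Add(14, Mul(Rational(1, 10), 12, 102))) = Mul(-212, Add(14, Rational(612, 5))) = Mul(-212, Rational(682, 5)) = Rational(-144584, 5)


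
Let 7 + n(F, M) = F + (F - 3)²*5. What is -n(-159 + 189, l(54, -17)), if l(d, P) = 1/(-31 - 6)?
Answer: -3668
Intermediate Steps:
l(d, P) = -1/37 (l(d, P) = 1/(-37) = -1/37)
n(F, M) = -7 + F + 5*(-3 + F)² (n(F, M) = -7 + (F + (F - 3)²*5) = -7 + (F + (-3 + F)²*5) = -7 + (F + 5*(-3 + F)²) = -7 + F + 5*(-3 + F)²)
-n(-159 + 189, l(54, -17)) = -(-7 + (-159 + 189) + 5*(-3 + (-159 + 189))²) = -(-7 + 30 + 5*(-3 + 30)²) = -(-7 + 30 + 5*27²) = -(-7 + 30 + 5*729) = -(-7 + 30 + 3645) = -1*3668 = -3668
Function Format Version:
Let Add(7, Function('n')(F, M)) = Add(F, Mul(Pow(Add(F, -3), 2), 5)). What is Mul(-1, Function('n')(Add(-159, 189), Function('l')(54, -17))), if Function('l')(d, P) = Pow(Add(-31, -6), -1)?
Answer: -3668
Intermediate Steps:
Function('l')(d, P) = Rational(-1, 37) (Function('l')(d, P) = Pow(-37, -1) = Rational(-1, 37))
Function('n')(F, M) = Add(-7, F, Mul(5, Pow(Add(-3, F), 2))) (Function('n')(F, M) = Add(-7, Add(F, Mul(Pow(Add(F, -3), 2), 5))) = Add(-7, Add(F, Mul(Pow(Add(-3, F), 2), 5))) = Add(-7, Add(F, Mul(5, Pow(Add(-3, F), 2)))) = Add(-7, F, Mul(5, Pow(Add(-3, F), 2))))
Mul(-1, Function('n')(Add(-159, 189), Function('l')(54, -17))) = Mul(-1, Add(-7, Add(-159, 189), Mul(5, Pow(Add(-3, Add(-159, 189)), 2)))) = Mul(-1, Add(-7, 30, Mul(5, Pow(Add(-3, 30), 2)))) = Mul(-1, Add(-7, 30, Mul(5, Pow(27, 2)))) = Mul(-1, Add(-7, 30, Mul(5, 729))) = Mul(-1, Add(-7, 30, 3645)) = Mul(-1, 3668) = -3668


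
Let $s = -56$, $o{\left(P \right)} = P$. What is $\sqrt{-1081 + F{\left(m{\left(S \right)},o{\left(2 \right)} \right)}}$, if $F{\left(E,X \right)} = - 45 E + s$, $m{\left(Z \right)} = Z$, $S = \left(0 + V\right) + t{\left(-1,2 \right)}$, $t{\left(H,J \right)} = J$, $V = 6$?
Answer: $i \sqrt{1497} \approx 38.691 i$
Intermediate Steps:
$S = 8$ ($S = \left(0 + 6\right) + 2 = 6 + 2 = 8$)
$F{\left(E,X \right)} = -56 - 45 E$ ($F{\left(E,X \right)} = - 45 E - 56 = -56 - 45 E$)
$\sqrt{-1081 + F{\left(m{\left(S \right)},o{\left(2 \right)} \right)}} = \sqrt{-1081 - 416} = \sqrt{-1497} = i \sqrt{1497}$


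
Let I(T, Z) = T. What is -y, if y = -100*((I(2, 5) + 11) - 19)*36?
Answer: -21600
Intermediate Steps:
y = 21600 (y = -100*((2 + 11) - 19)*36 = -100*(13 - 19)*36 = -100*(-6)*36 = 600*36 = 21600)
-y = -1*21600 = -21600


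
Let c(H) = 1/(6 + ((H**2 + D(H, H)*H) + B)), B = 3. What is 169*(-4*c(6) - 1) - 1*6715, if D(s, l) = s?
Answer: -558280/81 ≈ -6892.3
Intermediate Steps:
c(H) = 1/(9 + 2*H**2) (c(H) = 1/(6 + ((H**2 + H*H) + 3)) = 1/(6 + ((H**2 + H**2) + 3)) = 1/(6 + (2*H**2 + 3)) = 1/(6 + (3 + 2*H**2)) = 1/(9 + 2*H**2))
169*(-4*c(6) - 1) - 1*6715 = 169*(-4/(9 + 2*6**2) - 1) - 1*6715 = 169*(-4/(9 + 2*36) - 1) - 6715 = 169*(-4/(9 + 72) - 1) - 6715 = 169*(-4/81 - 1) - 6715 = 169*(-85/81) - 6715 = -14365/81 - 6715 = -558280/81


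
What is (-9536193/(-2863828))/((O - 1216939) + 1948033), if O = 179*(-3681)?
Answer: 3178731/68918020820 ≈ 4.6123e-5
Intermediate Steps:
O = -658899
(-9536193/(-2863828))/((O - 1216939) + 1948033) = (-9536193/(-2863828))/((-658899 - 1216939) + 1948033) = (-9536193*(-1/2863828))/(-1875838 + 1948033) = (9536193/2863828)/72195 = (9536193/2863828)*(1/72195) = 3178731/68918020820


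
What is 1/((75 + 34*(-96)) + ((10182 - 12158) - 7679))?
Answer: -1/12844 ≈ -7.7857e-5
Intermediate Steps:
1/((75 + 34*(-96)) + ((10182 - 12158) - 7679)) = 1/((75 - 3264) + (-1976 - 7679)) = 1/(-3189 - 9655) = 1/(-12844) = -1/12844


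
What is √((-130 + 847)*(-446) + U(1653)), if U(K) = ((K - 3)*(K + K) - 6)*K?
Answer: 100*√901662 ≈ 94956.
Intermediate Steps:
U(K) = K*(-6 + 2*K*(-3 + K)) (U(K) = ((-3 + K)*(2*K) - 6)*K = (2*K*(-3 + K) - 6)*K = (-6 + 2*K*(-3 + K))*K = K*(-6 + 2*K*(-3 + K)))
√((-130 + 847)*(-446) + U(1653)) = √((-130 + 847)*(-446) + 2*1653*(-3 + 1653² - 3*1653)) = √(717*(-446) + 2*1653*(-3 + 2732409 - 4959)) = √(-319782 + 2*1653*2727447) = √(-319782 + 9016939782) = √9016620000 = 100*√901662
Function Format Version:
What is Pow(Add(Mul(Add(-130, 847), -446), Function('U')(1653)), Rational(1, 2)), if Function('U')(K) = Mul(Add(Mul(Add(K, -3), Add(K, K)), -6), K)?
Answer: Mul(100, Pow(901662, Rational(1, 2))) ≈ 94956.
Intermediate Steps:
Function('U')(K) = Mul(K, Add(-6, Mul(2, K, Add(-3, K)))) (Function('U')(K) = Mul(Add(Mul(Add(-3, K), Mul(2, K)), -6), K) = Mul(Add(Mul(2, K, Add(-3, K)), -6), K) = Mul(Add(-6, Mul(2, K, Add(-3, K))), K) = Mul(K, Add(-6, Mul(2, K, Add(-3, K)))))
Pow(Add(Mul(Add(-130, 847), -446), Function('U')(1653)), Rational(1, 2)) = Pow(Add(Mul(Add(-130, 847), -446), Mul(2, 1653, Add(-3, Pow(1653, 2), Mul(-3, 1653)))), Rational(1, 2)) = Pow(Add(Mul(717, -446), Mul(2, 1653, Add(-3, 2732409, -4959))), Rational(1, 2)) = Pow(Add(-319782, Mul(2, 1653, 2727447)), Rational(1, 2)) = Pow(Add(-319782, 9016939782), Rational(1, 2)) = Pow(9016620000, Rational(1, 2)) = Mul(100, Pow(901662, Rational(1, 2)))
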